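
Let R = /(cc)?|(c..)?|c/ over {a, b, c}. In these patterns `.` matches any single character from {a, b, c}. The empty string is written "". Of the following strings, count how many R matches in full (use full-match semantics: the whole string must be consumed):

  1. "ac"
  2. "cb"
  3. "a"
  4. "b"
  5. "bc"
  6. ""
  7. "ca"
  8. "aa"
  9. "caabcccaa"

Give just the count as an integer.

1 → no match
2 → no match
3 → no match
4 → no match
5 → no match
6 → match
7 → no match
8 → no match
9 → no match
Total matched: 1

1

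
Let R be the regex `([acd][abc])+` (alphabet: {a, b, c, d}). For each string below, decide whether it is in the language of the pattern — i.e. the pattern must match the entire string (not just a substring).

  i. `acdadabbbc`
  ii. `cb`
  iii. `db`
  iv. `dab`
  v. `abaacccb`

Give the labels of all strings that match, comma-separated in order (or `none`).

i. `acdadabbbc` → no match
ii. `cb` → match
iii. `db` → match
iv. `dab` → no match
v. `abaacccb` → match

ii, iii, v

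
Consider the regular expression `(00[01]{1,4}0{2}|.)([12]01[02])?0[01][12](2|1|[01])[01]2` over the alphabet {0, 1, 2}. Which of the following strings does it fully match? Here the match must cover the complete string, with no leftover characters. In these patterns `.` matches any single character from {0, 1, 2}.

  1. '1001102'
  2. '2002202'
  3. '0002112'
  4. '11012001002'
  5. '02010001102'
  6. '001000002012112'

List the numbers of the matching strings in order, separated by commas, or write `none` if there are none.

1 → match
2 → match
3 → match
4 → match
5 → match
6 → no match

1, 2, 3, 4, 5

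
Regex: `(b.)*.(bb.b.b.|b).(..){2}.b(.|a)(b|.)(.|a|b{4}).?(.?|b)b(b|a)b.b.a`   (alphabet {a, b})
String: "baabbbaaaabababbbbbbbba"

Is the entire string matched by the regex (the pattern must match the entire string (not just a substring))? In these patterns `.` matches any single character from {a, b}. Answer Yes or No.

Yes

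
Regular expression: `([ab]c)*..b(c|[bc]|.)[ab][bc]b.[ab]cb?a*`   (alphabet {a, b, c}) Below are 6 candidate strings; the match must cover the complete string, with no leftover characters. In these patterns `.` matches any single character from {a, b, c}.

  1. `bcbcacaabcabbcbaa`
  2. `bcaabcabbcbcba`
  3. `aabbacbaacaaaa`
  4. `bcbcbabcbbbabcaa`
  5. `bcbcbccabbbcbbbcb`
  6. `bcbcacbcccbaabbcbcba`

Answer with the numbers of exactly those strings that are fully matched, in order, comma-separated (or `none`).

1 → no match
2 → match
3 → match
4 → match
5 → match
6 → match

2, 3, 4, 5, 6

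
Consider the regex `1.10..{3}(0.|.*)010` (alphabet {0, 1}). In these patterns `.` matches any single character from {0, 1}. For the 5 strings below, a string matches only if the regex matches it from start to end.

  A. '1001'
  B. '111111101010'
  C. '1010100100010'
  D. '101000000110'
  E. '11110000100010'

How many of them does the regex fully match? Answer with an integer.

1

A → no match — must end with '010'
B → no match
C → match
D → no match — must end with '010'
E → no match
Total matched: 1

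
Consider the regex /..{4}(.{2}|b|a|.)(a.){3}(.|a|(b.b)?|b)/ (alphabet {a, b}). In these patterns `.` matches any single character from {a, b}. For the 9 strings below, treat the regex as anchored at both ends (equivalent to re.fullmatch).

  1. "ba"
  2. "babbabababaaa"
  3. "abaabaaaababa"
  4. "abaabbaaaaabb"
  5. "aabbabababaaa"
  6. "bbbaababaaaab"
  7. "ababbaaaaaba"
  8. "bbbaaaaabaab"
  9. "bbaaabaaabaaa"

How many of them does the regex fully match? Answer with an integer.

1 → no match
2 → match
3 → match
4 → match
5 → match
6 → match
7 → no match
8 → no match
9 → match
Total matched: 6

6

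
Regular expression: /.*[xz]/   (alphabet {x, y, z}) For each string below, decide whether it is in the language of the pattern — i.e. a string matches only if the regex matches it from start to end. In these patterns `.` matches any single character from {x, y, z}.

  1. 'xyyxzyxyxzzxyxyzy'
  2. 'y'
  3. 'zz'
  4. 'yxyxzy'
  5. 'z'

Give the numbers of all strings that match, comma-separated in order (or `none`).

3, 5

1 → no match
2 → no match
3 → match
4 → no match
5 → match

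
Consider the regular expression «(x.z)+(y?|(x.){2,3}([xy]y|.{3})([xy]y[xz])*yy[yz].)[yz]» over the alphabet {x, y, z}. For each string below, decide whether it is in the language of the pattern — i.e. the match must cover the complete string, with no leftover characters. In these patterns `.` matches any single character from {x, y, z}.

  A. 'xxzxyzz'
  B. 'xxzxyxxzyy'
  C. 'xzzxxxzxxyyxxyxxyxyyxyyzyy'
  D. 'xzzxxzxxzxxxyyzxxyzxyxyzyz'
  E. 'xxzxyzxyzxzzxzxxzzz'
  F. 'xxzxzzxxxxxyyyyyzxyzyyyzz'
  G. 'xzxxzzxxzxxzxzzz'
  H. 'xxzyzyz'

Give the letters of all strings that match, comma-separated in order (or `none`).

A, C, F

A → match
B → no match
C → match
D → no match
E → no match
F → match
G → no match
H → no match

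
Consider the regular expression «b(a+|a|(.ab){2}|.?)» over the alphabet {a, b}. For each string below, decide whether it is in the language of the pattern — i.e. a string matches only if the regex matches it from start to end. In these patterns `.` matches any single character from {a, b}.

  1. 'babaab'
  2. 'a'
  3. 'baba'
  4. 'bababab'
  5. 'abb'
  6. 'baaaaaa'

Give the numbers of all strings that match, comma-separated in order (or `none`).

6

1 → no match
2 → no match — must start with 'b'
3 → no match
4 → no match
5 → no match — must start with 'b'
6 → match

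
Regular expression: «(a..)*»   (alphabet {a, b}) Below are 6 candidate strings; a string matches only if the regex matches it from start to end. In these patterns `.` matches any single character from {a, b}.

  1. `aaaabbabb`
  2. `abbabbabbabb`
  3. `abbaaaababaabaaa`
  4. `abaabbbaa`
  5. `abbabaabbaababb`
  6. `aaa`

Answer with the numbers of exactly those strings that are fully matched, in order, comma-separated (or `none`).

1 → match
2 → match
3 → no match
4 → no match
5 → match
6 → match

1, 2, 5, 6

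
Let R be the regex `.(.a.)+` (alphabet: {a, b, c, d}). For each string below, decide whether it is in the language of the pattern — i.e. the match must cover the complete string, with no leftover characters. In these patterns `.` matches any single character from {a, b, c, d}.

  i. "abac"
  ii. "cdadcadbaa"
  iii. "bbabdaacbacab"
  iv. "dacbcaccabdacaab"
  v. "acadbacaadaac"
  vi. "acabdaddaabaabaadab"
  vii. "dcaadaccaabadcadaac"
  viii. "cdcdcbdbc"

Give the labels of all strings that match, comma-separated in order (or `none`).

i → match
ii → match
iii → no match
iv → no match
v → match
vi → match
vii → match
viii → no match

i, ii, v, vi, vii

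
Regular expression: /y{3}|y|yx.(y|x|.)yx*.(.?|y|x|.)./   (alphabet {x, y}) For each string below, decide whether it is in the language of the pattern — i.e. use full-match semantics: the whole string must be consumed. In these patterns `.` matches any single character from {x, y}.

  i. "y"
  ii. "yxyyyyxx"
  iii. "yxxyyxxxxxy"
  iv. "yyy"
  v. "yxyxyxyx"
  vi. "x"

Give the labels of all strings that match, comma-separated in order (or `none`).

i, ii, iii, iv, v

i. "y" → match
ii. "yxyyyyxx" → match
iii. "yxxyyxxxxxy" → match
iv. "yyy" → match
v. "yxyxyxyx" → match
vi. "x" → no match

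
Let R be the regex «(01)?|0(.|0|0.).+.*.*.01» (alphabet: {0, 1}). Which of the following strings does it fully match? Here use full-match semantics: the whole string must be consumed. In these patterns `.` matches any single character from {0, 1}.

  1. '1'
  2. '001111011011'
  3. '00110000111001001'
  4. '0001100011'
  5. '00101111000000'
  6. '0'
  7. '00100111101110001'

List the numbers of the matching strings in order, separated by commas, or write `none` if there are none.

1 → no match
2 → no match
3 → match
4 → no match
5 → no match
6 → no match
7 → match

3, 7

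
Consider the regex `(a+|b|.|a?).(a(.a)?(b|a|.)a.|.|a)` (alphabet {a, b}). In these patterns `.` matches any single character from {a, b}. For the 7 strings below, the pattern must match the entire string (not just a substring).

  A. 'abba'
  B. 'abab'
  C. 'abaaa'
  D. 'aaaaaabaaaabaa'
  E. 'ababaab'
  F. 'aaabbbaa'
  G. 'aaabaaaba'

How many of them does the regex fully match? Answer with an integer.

0

A → no match
B → no match
C → no match
D → no match
E → no match
F → no match
G → no match
Total matched: 0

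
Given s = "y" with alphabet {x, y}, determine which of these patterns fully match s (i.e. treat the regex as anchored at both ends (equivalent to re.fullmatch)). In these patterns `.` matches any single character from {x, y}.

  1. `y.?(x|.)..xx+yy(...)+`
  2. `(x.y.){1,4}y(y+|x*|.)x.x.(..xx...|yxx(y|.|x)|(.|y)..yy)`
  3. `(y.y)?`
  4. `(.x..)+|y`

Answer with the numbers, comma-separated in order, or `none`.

4

1 → no match
2 → no match — must start with "x"
3 → no match
4 → match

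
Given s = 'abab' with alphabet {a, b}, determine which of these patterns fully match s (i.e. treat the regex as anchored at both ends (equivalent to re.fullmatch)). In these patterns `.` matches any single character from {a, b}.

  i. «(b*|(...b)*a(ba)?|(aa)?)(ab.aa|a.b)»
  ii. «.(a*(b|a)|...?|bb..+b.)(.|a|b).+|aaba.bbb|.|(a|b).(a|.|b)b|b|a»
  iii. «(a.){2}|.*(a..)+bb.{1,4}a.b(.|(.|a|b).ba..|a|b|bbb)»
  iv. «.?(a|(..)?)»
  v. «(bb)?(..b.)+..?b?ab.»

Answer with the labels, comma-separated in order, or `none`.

ii, iii

i → no match
ii → match
iii → match
iv → no match
v → no match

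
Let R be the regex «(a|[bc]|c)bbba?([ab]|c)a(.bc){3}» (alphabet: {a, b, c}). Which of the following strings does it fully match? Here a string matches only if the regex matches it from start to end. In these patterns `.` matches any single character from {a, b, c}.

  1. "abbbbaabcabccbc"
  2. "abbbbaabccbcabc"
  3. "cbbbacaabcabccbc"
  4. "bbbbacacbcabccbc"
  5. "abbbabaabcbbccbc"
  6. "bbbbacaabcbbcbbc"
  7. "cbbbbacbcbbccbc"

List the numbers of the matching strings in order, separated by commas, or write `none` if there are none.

1, 2, 3, 4, 5, 6, 7

1 → match
2 → match
3 → match
4 → match
5 → match
6 → match
7 → match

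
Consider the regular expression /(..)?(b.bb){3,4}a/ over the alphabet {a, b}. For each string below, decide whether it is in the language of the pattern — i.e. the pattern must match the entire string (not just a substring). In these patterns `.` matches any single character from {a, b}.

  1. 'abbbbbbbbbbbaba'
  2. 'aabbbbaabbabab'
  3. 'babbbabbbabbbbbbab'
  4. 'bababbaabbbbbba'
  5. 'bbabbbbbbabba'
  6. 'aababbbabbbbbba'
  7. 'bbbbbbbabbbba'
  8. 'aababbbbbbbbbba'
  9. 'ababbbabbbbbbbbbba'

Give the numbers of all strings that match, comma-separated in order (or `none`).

6, 8

1 → no match — must end with 'bba'
2 → no match — must end with 'bba'
3 → no match — must end with 'bba'
4 → no match
5 → no match
6 → match
7 → no match
8 → match
9 → no match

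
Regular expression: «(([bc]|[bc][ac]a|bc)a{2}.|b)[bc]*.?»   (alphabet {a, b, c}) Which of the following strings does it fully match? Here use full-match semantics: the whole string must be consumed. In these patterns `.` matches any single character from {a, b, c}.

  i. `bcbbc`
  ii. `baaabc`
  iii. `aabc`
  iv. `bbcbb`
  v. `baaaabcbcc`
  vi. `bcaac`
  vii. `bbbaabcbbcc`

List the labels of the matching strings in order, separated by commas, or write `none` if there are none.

i → match
ii → match
iii → no match
iv → match
v → match
vi → match
vii → no match

i, ii, iv, v, vi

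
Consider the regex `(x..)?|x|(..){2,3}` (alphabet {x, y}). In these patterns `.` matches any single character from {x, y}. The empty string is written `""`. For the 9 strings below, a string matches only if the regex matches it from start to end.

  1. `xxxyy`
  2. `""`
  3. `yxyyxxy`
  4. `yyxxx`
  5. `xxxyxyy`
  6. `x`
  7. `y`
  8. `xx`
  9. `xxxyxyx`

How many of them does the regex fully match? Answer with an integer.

1. `xxxyy` → no match
2. `""` → match
3. `yxyyxxy` → no match
4. `yyxxx` → no match
5. `xxxyxyy` → no match
6. `x` → match
7. `y` → no match
8. `xx` → no match
9. `xxxyxyx` → no match
Total matched: 2

2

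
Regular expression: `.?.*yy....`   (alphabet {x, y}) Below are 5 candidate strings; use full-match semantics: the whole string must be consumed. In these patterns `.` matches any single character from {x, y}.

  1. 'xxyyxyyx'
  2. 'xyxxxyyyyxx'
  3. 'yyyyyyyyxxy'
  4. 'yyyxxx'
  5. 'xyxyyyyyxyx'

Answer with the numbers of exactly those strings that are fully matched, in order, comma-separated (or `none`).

1, 2, 3, 4, 5

1 → match
2 → match
3 → match
4 → match
5 → match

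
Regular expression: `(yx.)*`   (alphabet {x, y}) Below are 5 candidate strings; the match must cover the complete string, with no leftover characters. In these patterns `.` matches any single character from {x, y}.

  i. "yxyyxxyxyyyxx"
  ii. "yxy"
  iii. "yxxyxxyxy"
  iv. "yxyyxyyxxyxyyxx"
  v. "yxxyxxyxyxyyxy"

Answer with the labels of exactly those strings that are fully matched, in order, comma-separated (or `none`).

i → no match
ii → match
iii → match
iv → match
v → no match

ii, iii, iv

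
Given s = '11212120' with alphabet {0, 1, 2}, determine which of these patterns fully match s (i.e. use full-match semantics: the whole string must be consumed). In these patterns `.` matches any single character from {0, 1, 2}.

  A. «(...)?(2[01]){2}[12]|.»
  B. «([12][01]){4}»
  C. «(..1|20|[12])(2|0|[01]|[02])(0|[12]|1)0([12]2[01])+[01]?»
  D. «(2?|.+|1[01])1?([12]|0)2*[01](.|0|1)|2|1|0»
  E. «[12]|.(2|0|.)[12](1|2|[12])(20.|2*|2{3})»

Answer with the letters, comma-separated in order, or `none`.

B

A → no match
B → match
C → no match
D → no match
E → no match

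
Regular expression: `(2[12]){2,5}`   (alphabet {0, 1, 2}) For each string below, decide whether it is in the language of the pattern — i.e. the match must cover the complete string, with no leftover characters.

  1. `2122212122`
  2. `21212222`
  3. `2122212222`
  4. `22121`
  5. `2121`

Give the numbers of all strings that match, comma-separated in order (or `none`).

1. `2122212122` → match
2. `21212222` → match
3. `2122212222` → match
4. `22121` → no match
5. `2121` → match

1, 2, 3, 5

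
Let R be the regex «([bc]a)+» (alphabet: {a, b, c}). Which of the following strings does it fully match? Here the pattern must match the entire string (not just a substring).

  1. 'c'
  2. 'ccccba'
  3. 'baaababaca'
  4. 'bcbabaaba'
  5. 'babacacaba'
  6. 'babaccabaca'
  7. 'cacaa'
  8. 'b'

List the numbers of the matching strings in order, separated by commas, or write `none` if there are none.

5

1. 'c' → no match — must end with 'a'
2. 'ccccba' → no match
3. 'baaababaca' → no match
4. 'bcbabaaba' → no match
5. 'babacacaba' → match
6. 'babaccabaca' → no match
7. 'cacaa' → no match
8. 'b' → no match — must end with 'a'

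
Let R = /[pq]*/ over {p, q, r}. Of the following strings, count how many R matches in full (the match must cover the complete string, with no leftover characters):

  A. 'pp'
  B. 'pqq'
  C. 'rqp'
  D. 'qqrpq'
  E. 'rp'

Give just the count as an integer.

A. 'pp' → match
B. 'pqq' → match
C. 'rqp' → no match
D. 'qqrpq' → no match
E. 'rp' → no match
Total matched: 2

2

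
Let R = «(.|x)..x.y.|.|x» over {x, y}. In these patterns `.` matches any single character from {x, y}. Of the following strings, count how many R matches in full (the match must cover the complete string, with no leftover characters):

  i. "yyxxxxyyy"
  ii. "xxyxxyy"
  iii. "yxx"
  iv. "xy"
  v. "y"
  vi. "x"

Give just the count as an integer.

3

i → no match
ii → match
iii → no match
iv → no match
v → match
vi → match
Total matched: 3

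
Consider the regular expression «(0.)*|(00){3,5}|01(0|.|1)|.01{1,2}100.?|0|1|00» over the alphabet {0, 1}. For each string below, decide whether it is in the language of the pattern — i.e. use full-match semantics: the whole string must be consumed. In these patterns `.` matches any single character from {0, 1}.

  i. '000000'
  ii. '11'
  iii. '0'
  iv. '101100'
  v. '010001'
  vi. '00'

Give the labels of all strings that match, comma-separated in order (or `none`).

i → match
ii → no match
iii → match
iv → match
v → match
vi → match

i, iii, iv, v, vi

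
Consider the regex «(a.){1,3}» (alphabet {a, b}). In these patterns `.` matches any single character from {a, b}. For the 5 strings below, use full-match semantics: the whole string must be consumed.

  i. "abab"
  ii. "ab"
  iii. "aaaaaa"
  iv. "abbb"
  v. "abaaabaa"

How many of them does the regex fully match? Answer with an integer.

i → match
ii → match
iii → match
iv → no match
v → no match
Total matched: 3

3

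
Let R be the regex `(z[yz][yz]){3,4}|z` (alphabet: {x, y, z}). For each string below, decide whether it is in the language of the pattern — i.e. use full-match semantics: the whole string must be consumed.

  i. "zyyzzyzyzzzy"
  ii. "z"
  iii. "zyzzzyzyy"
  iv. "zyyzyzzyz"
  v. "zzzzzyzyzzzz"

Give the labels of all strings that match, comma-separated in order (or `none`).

i, ii, iii, iv, v

i. "zyyzzyzyzzzy" → match
ii. "z" → match
iii. "zyzzzyzyy" → match
iv. "zyyzyzzyz" → match
v. "zzzzzyzyzzzz" → match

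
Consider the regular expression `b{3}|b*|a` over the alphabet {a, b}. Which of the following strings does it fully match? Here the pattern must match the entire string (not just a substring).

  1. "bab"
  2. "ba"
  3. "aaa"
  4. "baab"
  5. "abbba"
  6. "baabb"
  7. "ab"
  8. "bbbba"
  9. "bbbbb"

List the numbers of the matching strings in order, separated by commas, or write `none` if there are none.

9

1 → no match
2 → no match
3 → no match
4 → no match
5 → no match
6 → no match
7 → no match
8 → no match
9 → match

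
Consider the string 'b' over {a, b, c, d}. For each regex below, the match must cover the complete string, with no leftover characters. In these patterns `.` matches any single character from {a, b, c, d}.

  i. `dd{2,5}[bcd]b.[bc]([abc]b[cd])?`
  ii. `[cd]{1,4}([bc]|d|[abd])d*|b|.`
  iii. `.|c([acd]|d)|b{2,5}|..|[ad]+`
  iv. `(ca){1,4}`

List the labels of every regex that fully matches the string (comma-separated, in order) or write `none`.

ii, iii

i → no match — must start with 'dd'
ii → match
iii → match
iv → no match — must start with 'ca'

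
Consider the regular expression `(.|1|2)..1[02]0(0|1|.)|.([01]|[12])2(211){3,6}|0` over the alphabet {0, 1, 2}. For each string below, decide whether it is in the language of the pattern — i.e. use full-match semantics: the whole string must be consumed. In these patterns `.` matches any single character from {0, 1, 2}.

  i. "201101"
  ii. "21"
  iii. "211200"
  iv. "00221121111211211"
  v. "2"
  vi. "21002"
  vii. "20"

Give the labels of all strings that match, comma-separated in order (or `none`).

i → no match
ii → no match
iii → no match
iv → no match
v → no match
vi → no match
vii → no match

none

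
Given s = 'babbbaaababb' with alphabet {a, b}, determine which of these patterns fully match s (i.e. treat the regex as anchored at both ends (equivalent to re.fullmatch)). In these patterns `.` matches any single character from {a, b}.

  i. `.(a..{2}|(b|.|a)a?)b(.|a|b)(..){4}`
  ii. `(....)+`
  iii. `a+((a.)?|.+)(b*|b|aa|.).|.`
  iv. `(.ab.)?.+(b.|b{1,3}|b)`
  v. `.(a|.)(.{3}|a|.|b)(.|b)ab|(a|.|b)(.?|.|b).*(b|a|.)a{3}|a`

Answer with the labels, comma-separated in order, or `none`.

i, ii, iv

i → match
ii → match
iii → no match
iv → match
v → no match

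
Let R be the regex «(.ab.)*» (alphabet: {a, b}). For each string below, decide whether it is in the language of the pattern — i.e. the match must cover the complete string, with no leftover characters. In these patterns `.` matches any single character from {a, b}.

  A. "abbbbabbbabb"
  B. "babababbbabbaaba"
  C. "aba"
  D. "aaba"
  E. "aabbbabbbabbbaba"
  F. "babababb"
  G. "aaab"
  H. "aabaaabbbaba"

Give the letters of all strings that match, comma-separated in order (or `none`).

B, D, E, F, H

A → no match
B → match
C → no match
D → match
E → match
F → match
G → no match
H → match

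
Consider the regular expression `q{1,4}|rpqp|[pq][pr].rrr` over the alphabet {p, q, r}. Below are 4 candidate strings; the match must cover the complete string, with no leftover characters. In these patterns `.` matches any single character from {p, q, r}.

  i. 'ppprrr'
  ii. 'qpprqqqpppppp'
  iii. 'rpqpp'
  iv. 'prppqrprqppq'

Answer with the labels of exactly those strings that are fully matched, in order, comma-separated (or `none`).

i → match
ii → no match
iii → no match
iv → no match

i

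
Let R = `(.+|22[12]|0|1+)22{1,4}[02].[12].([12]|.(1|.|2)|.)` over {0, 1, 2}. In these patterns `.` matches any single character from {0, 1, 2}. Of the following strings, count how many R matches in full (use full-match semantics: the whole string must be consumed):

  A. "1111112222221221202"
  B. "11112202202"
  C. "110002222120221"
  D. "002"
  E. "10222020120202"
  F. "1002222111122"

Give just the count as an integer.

1

A → no match
B → match
C → no match
D → no match
E → no match
F → no match
Total matched: 1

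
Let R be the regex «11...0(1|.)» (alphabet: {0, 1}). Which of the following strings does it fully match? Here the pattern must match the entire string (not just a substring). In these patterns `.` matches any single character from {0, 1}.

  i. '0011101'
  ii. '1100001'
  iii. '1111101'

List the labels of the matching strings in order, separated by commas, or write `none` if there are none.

i → no match — must start with '11'
ii → match
iii → match

ii, iii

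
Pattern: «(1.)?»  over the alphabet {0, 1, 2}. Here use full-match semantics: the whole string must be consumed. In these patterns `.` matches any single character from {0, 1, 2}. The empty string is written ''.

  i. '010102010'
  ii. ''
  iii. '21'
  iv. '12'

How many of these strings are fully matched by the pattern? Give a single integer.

2

i. '010102010' → no match
ii. '' → match
iii. '21' → no match
iv. '12' → match
Total matched: 2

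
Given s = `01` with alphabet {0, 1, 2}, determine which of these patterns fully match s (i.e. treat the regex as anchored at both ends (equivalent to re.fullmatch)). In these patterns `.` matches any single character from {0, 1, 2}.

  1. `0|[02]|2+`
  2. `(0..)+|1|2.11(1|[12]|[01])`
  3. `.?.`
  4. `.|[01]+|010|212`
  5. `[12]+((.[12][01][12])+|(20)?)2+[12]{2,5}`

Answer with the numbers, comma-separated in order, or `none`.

3, 4

1 → no match
2 → no match
3 → match
4 → match
5 → no match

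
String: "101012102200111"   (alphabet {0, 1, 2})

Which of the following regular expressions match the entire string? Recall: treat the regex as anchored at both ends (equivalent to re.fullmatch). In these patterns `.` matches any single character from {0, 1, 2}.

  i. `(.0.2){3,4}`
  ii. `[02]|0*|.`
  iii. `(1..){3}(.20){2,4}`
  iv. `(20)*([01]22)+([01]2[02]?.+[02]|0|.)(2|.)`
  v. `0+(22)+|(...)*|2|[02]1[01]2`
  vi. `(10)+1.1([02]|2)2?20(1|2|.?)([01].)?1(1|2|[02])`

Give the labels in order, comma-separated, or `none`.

v, vi

i → no match — must end with "2"
ii → no match
iii → no match — must end with "20"
iv → no match
v → match
vi → match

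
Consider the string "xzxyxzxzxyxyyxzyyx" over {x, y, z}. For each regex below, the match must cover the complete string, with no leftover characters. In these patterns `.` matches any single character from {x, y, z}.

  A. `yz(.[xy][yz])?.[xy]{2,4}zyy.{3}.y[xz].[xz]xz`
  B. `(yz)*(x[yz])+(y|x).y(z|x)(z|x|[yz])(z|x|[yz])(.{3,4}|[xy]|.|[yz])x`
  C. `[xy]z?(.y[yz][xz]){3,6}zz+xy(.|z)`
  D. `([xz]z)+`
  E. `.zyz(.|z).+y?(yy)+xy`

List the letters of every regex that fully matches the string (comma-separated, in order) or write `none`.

B

A → no match — must start with "yz"
B → match
C → no match
D → no match — must end with "z"
E → no match — must end with "yyxy"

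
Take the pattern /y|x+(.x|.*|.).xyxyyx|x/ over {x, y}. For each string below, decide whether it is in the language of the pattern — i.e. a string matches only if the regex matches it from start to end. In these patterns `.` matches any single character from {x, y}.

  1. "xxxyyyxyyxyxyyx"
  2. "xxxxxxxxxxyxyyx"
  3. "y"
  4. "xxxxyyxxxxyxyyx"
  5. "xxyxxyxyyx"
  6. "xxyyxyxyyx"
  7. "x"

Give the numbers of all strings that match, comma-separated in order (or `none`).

1, 2, 3, 4, 5, 6, 7

1 → match
2 → match
3 → match
4 → match
5 → match
6 → match
7 → match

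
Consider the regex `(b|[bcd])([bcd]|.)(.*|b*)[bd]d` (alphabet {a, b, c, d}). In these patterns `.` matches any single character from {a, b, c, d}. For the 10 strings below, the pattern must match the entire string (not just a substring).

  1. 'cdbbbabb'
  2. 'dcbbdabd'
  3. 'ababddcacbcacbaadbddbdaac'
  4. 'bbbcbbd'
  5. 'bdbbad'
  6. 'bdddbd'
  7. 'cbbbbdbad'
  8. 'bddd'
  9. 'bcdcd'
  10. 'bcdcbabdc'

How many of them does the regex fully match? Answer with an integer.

4

1. 'cdbbbabb' → no match — must end with 'd'
2. 'dcbbdabd' → match
3 → no match — must end with 'd'
4. 'bbbcbbd' → match
5. 'bdbbad' → no match
6. 'bdddbd' → match
7. 'cbbbbdbad' → no match
8. 'bddd' → match
9. 'bcdcd' → no match
10. 'bcdcbabdc' → no match — must end with 'd'
Total matched: 4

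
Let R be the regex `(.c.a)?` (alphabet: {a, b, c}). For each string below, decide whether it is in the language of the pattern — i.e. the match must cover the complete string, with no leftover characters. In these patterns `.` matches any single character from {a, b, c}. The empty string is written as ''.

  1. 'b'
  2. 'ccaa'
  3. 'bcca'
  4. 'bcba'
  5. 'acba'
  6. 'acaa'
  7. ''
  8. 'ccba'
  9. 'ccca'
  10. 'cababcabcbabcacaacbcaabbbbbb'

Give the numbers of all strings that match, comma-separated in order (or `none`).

1 → no match
2 → match
3 → match
4 → match
5 → match
6 → match
7 → match
8 → match
9 → match
10 → no match

2, 3, 4, 5, 6, 7, 8, 9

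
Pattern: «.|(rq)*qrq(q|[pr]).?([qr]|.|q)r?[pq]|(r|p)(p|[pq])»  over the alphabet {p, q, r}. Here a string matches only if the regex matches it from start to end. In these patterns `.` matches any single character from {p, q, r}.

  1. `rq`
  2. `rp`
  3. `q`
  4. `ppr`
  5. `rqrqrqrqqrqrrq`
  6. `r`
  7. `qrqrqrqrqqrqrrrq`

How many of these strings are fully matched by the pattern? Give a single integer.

5

1 → match
2 → match
3 → match
4 → no match
5 → match
6 → match
7 → no match
Total matched: 5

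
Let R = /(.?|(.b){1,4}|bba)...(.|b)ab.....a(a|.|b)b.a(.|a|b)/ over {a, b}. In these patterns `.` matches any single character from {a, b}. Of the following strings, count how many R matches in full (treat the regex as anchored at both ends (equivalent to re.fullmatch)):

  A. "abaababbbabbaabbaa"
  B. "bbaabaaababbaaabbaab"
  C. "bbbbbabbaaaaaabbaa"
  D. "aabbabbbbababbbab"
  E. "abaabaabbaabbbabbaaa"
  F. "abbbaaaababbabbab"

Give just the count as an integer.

A → match
B → match
C → match
D → match
E → no match
F → no match
Total matched: 4

4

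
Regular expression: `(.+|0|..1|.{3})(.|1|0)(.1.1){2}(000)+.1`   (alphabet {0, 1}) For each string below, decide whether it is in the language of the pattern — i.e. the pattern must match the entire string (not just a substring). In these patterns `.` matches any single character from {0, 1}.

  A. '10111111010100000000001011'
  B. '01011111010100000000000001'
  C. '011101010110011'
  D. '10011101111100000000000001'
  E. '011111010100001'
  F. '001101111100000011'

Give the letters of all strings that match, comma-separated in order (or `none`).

A → no match
B → match
C → no match
D → match
E → match
F → match

B, D, E, F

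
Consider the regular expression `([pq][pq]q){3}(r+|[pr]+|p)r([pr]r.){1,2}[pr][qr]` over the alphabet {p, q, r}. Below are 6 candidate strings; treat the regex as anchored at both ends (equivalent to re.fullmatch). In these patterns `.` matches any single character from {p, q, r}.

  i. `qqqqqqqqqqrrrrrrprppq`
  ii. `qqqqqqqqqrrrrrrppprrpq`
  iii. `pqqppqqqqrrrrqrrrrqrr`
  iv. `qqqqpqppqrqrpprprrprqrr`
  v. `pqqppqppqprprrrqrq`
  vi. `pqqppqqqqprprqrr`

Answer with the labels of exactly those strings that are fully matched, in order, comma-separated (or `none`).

v, vi

i → no match
ii → no match
iii → no match
iv → no match
v → match
vi → match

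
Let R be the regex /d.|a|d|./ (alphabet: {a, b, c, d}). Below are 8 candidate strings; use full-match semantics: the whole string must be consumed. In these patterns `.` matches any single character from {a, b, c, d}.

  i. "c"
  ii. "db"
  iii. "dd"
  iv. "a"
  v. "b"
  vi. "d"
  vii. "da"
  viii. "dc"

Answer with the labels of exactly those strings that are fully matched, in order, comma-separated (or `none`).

i → match
ii → match
iii → match
iv → match
v → match
vi → match
vii → match
viii → match

i, ii, iii, iv, v, vi, vii, viii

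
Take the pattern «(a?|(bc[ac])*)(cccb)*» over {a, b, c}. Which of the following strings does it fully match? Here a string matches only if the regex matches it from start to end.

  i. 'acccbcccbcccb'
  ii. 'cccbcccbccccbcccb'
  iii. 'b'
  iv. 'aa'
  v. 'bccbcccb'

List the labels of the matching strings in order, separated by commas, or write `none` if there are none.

i → match
ii → no match
iii → no match
iv → no match
v → no match

i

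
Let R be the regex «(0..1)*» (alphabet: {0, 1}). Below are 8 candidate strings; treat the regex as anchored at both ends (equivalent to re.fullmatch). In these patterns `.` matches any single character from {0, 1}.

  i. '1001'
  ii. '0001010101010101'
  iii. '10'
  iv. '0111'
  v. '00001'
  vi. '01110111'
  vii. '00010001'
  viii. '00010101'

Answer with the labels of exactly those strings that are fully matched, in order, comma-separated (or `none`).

i → no match
ii → match
iii → no match
iv → match
v → no match
vi → match
vii → match
viii → match

ii, iv, vi, vii, viii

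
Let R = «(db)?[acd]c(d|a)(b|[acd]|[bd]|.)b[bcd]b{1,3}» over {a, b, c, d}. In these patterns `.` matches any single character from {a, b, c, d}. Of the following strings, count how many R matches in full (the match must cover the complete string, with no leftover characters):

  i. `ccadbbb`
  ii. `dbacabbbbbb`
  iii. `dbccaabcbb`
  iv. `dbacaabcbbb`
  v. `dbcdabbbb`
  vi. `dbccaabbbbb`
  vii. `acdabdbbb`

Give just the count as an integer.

6

i. `ccadbbb` → match
ii. `dbacabbbbbb` → match
iii. `dbccaabcbb` → match
iv. `dbacaabcbbb` → match
v. `dbcdabbbb` → no match
vi. `dbccaabbbbb` → match
vii. `acdabdbbb` → match
Total matched: 6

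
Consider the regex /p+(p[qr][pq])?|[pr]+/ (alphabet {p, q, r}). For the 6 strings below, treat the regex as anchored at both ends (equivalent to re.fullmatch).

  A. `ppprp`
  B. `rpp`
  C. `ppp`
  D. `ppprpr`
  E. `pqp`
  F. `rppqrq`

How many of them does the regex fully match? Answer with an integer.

4

A → match
B → match
C → match
D → match
E → no match
F → no match
Total matched: 4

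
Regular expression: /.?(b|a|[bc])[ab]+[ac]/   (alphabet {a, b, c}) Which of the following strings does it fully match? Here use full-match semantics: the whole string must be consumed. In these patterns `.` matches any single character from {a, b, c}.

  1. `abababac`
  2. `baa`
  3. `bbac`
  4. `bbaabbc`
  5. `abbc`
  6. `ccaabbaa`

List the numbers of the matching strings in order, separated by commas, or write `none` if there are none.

1, 2, 3, 4, 5, 6

1 → match
2 → match
3 → match
4 → match
5 → match
6 → match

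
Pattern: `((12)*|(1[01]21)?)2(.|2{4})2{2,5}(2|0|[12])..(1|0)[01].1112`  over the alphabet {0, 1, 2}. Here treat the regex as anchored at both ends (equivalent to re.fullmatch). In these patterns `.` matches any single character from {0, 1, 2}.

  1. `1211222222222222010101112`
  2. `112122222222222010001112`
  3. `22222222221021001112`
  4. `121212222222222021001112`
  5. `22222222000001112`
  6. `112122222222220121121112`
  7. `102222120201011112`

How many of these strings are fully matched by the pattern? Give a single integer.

5

1 → no match
2 → match
3 → match
4 → match
5 → match
6 → match
7 → no match
Total matched: 5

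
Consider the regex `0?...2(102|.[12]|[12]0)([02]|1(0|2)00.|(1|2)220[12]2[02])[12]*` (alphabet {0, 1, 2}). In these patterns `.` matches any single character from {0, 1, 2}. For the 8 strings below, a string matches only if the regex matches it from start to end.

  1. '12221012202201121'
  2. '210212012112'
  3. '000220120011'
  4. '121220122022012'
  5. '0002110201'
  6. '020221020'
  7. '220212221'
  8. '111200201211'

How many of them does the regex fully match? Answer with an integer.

1 → match
2 → match
3 → match
4 → match
5 → no match
6 → match
7 → match
8 → no match
Total matched: 6

6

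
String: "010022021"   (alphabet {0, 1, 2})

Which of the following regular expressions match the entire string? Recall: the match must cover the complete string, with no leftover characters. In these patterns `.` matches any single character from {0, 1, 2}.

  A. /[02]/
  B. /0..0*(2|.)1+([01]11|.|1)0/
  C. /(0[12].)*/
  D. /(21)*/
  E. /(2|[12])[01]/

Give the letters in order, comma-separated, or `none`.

A → no match
B → no match — must end with "0"
C → match
D → no match
E → no match

C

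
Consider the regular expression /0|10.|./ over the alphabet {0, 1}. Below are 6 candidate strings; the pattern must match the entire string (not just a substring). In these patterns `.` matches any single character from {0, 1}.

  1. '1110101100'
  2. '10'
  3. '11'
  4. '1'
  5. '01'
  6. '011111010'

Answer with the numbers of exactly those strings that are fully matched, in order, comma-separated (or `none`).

4

1 → no match
2 → no match
3 → no match
4 → match
5 → no match
6 → no match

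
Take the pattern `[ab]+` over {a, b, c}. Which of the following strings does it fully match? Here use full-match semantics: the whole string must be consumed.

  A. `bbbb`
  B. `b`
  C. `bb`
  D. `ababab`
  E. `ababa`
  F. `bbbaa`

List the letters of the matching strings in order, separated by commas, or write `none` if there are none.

A, B, C, D, E, F

A → match
B → match
C → match
D → match
E → match
F → match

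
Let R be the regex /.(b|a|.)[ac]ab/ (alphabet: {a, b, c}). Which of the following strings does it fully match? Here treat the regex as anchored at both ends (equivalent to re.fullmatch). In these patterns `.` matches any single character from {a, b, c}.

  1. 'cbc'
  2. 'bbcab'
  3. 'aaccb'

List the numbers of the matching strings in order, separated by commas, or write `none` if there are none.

2

1. 'cbc' → no match — must end with 'ab'
2. 'bbcab' → match
3. 'aaccb' → no match — must end with 'ab'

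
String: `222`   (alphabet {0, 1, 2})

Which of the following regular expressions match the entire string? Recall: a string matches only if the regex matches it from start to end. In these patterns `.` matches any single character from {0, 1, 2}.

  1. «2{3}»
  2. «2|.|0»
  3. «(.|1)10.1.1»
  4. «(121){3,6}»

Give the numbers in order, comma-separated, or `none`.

1 → match
2 → no match
3 → no match — must end with `1`
4 → no match — must start with `121`

1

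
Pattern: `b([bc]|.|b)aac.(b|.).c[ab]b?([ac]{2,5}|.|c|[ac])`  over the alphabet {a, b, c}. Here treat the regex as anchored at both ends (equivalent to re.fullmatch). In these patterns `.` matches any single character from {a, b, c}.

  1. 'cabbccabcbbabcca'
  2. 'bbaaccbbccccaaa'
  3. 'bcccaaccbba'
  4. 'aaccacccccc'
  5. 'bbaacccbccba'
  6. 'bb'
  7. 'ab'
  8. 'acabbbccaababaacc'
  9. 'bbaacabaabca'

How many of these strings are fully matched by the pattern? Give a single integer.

1 → no match — must start with 'b'
2 → no match
3 → no match
4 → no match — must start with 'b'
5 → no match
6 → no match
7 → no match — must start with 'b'
8 → no match — must start with 'b'
9 → no match
Total matched: 0

0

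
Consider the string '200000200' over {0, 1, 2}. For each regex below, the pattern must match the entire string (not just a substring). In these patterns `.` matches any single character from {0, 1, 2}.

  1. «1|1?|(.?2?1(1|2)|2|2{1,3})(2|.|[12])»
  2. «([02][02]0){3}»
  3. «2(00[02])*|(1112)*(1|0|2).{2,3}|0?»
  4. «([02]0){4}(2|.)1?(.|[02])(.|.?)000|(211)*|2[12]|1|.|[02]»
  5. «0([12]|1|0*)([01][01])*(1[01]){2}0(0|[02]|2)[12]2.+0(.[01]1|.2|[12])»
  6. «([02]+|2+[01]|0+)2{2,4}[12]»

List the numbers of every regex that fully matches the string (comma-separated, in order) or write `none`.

1 → no match
2 → match
3 → no match
4 → no match
5 → no match — must start with '0'
6 → no match

2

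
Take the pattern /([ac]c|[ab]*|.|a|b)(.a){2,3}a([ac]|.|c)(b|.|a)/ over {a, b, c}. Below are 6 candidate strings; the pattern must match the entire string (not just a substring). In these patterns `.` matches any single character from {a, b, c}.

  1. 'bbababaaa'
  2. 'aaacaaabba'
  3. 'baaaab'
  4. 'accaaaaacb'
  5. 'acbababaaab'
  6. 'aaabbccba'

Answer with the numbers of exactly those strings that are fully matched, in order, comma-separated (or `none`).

5

1 → no match
2 → no match
3 → no match
4 → no match
5 → match
6 → no match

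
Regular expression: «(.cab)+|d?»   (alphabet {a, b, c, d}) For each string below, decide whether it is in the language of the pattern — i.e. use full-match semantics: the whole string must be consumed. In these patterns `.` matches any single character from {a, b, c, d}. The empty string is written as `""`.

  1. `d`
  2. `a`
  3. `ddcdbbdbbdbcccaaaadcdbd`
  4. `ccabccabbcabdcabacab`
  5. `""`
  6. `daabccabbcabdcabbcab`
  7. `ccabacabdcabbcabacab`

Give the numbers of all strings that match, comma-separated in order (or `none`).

1 → match
2 → no match
3 → no match
4 → match
5 → match
6 → no match
7 → match

1, 4, 5, 7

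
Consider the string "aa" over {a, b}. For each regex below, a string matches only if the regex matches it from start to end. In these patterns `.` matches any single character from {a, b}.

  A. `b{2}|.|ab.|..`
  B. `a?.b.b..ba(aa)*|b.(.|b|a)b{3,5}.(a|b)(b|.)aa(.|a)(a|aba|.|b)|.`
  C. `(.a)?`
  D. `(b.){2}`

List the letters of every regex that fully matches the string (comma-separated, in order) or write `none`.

A → match
B → no match
C → match
D → no match — must start with "b"

A, C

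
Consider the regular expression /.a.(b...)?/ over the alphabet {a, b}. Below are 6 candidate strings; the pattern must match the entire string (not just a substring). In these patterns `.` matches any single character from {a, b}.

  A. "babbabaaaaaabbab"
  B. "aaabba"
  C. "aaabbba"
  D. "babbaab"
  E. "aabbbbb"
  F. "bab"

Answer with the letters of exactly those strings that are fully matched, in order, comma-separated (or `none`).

C, D, E, F

A → no match
B → no match
C → match
D → match
E → match
F → match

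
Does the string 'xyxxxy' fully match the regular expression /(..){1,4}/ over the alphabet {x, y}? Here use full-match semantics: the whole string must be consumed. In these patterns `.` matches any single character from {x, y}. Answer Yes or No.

Yes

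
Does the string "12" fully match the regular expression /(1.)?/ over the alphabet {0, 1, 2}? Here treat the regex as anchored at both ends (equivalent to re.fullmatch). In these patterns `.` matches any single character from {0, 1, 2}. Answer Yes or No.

Yes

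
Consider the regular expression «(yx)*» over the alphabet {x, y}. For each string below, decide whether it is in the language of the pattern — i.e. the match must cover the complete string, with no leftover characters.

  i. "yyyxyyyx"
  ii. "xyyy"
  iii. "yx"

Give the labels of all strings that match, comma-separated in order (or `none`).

i → no match
ii → no match
iii → match

iii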